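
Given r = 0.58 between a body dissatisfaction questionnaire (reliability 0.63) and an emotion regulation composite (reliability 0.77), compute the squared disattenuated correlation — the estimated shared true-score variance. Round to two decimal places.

Disattenuated r = 0.58 / √(0.63 × 0.77) = 0.58 / 0.6965 = 0.8327.
Shared true-score variance = 0.8327² = 0.6934 ≈ 0.69.

0.69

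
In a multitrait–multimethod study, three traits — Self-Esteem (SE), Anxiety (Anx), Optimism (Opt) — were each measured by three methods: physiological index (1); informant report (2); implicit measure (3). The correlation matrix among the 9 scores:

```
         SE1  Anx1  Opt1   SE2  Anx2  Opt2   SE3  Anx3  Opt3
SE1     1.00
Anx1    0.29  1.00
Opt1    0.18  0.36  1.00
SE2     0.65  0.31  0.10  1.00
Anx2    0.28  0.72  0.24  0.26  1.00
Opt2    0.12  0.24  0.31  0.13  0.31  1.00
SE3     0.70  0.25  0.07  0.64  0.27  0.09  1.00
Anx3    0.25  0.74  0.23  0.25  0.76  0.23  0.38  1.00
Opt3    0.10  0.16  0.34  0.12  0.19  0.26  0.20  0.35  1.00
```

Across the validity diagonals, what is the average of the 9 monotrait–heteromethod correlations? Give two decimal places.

Convergent values: 0.65, 0.70, 0.64, 0.72, 0.74, 0.76, 0.31, 0.34, 0.26; mean = 5.12/9 = 0.57.

0.57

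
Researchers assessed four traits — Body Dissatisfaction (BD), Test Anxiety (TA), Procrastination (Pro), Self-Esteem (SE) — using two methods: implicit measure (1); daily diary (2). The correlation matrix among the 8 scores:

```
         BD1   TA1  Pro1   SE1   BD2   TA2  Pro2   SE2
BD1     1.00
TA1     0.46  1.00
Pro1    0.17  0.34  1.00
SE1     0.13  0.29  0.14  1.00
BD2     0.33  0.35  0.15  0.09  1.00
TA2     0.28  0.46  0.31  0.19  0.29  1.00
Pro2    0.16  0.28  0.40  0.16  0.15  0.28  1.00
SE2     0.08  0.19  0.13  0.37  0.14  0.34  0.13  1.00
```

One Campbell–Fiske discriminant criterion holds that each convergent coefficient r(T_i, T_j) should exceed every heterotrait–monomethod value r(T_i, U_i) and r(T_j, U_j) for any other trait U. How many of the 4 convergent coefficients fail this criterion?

2

Each convergent coefficient versus the relevant comparison correlations:
BD (methods 1·2): 0.33 vs {0.46, 0.29, 0.17, 0.15, 0.13, 0.14} → fail.
TA (methods 1·2): 0.46 vs {0.46, 0.29, 0.34, 0.28, 0.29, 0.34} → fail.
Pro (methods 1·2): 0.40 vs {0.17, 0.15, 0.34, 0.28, 0.14, 0.13} → pass.
SE (methods 1·2): 0.37 vs {0.13, 0.14, 0.29, 0.34, 0.14, 0.13} → pass.
2 of 4 fail.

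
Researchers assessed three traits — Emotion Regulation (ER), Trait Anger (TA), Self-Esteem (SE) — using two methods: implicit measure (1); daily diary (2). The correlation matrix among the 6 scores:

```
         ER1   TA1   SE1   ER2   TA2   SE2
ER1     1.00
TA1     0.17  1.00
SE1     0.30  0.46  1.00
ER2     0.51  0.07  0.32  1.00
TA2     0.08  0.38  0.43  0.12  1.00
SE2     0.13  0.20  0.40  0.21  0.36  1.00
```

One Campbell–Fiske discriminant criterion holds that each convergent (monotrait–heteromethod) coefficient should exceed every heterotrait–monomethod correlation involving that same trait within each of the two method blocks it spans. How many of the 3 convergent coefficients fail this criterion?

Checking each validity diagonal entry against its comparison values:
ER (methods 1·2): 0.51 vs {0.17, 0.12, 0.30, 0.21} → pass.
TA (methods 1·2): 0.38 vs {0.17, 0.12, 0.46, 0.36} → fail.
SE (methods 1·2): 0.40 vs {0.30, 0.21, 0.46, 0.36} → fail.
2 of 3 fail.

2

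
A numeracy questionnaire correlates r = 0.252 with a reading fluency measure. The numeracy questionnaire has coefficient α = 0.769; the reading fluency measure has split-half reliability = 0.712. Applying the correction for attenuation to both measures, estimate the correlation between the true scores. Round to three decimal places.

0.341

r_true = r_obs / √(r_xx · r_yy) = 0.252 / √(0.769 × 0.712) = 0.252 / √0.547528 = 0.252 / 0.7400 ≈ 0.341.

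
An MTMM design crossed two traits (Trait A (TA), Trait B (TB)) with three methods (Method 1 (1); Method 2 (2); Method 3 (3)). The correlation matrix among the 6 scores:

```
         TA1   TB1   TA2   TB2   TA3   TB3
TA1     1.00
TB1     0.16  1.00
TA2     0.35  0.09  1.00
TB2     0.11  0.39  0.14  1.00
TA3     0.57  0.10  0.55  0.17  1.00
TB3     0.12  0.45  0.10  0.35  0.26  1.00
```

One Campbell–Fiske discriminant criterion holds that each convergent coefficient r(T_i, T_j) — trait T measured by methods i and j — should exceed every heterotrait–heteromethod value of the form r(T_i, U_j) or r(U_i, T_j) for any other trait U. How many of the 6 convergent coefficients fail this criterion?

0

Each convergent coefficient versus the relevant comparison correlations:
TA (methods 1·2): 0.35 vs {0.11, 0.09} → pass.
TA (methods 1·3): 0.57 vs {0.12, 0.10} → pass.
TA (methods 2·3): 0.55 vs {0.10, 0.17} → pass.
TB (methods 1·2): 0.39 vs {0.09, 0.11} → pass.
TB (methods 1·3): 0.45 vs {0.10, 0.12} → pass.
TB (methods 2·3): 0.35 vs {0.17, 0.10} → pass.
0 of 6 fail.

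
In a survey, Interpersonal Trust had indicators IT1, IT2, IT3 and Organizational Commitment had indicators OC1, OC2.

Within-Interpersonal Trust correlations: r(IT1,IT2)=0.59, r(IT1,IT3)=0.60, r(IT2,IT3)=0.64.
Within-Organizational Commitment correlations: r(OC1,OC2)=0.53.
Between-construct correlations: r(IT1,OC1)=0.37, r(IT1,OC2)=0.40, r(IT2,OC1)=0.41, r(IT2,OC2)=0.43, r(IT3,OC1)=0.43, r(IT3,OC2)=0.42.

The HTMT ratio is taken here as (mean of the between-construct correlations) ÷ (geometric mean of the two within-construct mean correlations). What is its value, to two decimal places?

0.72

Mean heterotrait r = 2.46/6 = 0.4100.
Mean within-IT = 1.83/3 = 0.6100; mean within-OC = 0.53/1 = 0.5300.
Geometric mean = √(0.6100 × 0.5300) = 0.5686.
HTMT = 0.4100 / 0.5686 = 0.72.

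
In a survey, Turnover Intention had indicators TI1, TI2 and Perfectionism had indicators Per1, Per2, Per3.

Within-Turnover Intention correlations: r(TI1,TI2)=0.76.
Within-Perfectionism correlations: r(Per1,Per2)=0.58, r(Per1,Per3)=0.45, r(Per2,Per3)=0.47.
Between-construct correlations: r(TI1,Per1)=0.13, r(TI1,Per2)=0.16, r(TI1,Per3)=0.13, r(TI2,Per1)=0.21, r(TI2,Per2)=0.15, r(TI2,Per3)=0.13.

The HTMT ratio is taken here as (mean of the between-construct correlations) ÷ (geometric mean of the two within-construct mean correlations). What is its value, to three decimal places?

Between-construct mean = 0.91/6 = 0.1517.
Mean within-TI = 0.76/1 = 0.7600; mean within-Per = 1.50/3 = 0.5000.
Geometric mean = √(0.7600 × 0.5000) = 0.6164.
HTMT = 0.1517 / 0.6164 = 0.246.

0.246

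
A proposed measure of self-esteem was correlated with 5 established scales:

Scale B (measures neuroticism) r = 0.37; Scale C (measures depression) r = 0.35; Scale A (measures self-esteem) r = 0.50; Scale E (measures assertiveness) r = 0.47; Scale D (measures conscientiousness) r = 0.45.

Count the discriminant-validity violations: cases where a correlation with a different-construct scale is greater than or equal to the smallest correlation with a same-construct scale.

0

Convergent (same construct = self-esteem): Scale A.
Smallest convergent = 0.50. Discriminant values: 0.37, 0.35, 0.47, 0.45; count ≥ 0.50 → 0.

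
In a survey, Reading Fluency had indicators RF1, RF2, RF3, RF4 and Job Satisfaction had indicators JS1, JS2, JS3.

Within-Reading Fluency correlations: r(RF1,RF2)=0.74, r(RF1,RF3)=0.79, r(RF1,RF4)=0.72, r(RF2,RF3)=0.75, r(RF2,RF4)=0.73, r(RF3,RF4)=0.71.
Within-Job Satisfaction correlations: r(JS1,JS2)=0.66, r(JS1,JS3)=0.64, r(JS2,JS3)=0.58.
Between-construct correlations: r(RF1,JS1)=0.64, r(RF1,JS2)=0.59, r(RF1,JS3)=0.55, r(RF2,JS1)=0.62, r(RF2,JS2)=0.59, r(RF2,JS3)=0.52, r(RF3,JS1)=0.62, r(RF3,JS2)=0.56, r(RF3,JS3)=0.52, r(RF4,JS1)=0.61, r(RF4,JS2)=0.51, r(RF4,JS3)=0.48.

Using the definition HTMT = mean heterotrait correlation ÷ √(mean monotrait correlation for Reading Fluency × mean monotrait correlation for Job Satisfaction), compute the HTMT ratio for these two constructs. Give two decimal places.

Mean heterotrait r = 6.81/12 = 0.5675.
Mean within-RF = 4.44/6 = 0.7400; mean within-JS = 1.88/3 = 0.6267.
Geometric mean = √(0.7400 × 0.6267) = 0.6810.
HTMT = 0.5675 / 0.6810 = 0.83.

0.83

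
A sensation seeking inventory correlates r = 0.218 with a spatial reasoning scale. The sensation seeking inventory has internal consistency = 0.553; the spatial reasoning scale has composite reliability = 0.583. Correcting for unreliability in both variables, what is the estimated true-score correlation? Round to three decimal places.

0.384

r_true = r_obs / √(r_xx · r_yy) = 0.218 / √(0.553 × 0.583) = 0.218 / √0.322399 = 0.218 / 0.5678 ≈ 0.384.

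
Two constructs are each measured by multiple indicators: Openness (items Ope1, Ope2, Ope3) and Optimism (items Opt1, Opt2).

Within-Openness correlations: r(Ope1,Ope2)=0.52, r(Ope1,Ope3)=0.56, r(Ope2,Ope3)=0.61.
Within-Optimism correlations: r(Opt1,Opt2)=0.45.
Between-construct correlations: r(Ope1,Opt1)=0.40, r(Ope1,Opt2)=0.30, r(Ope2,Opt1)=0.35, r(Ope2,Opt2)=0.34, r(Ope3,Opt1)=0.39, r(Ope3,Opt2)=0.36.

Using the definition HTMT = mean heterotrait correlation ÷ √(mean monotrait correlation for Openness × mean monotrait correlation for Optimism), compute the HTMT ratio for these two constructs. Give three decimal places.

Between-construct mean = 2.14/6 = 0.3567.
Mean within-Ope = 1.69/3 = 0.5633; mean within-Opt = 0.45/1 = 0.4500.
Geometric mean = √(0.5633 × 0.4500) = 0.5035.
HTMT = 0.3567 / 0.5035 = 0.708.

0.708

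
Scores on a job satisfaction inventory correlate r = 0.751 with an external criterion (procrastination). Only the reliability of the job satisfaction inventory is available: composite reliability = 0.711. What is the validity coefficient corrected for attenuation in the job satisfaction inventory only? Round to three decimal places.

Single correction: r_c = r_obs / √r_xx = 0.751 / √0.711 = 0.751 / 0.8432 ≈ 0.891.

0.891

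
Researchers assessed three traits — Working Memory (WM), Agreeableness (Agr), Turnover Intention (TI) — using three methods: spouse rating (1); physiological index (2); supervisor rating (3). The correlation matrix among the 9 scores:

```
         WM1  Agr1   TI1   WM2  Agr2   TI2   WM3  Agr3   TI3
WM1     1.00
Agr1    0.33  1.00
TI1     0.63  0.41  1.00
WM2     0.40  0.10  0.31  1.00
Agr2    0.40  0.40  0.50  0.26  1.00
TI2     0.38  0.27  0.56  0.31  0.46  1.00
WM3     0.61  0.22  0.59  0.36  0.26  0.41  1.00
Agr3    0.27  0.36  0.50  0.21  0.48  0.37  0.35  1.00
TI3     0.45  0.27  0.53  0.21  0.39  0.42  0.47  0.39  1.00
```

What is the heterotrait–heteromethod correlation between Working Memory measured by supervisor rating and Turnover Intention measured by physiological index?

0.41

Different traits and methods: r(WM3, TI2) = 0.41.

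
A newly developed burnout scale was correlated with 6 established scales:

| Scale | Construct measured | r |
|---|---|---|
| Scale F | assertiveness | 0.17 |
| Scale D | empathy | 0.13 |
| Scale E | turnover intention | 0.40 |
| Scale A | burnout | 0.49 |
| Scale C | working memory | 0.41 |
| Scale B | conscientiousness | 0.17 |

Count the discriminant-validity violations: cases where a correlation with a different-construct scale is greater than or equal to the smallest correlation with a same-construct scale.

0

Convergent (same construct = burnout): Scale A.
Smallest convergent = 0.49. Discriminant values: 0.17, 0.13, 0.40, 0.41, 0.17; count ≥ 0.49 → 0.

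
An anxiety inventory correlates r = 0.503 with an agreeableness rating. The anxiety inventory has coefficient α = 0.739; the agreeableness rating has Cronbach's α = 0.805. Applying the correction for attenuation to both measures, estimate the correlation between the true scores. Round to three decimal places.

0.652

r_true = r_obs / √(r_xx · r_yy) = 0.503 / √(0.739 × 0.805) = 0.503 / √0.594895 = 0.503 / 0.7713 ≈ 0.652.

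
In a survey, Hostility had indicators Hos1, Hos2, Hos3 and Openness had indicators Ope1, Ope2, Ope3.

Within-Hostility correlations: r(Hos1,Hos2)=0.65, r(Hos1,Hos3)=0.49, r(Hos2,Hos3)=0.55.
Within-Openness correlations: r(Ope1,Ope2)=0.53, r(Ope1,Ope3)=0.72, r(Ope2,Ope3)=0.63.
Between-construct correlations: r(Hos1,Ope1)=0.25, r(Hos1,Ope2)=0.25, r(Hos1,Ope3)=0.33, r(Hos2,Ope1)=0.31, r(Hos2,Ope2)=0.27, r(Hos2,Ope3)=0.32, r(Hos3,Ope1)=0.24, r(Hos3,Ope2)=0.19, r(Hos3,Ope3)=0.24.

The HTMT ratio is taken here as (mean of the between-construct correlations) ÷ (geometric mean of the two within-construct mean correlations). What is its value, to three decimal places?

0.449

Mean between = 2.40/9 = 0.2667.
Mean within-Hos = 1.69/3 = 0.5633; mean within-Ope = 1.88/3 = 0.6267.
Geometric mean = √(0.5633 × 0.6267) = 0.5942.
HTMT = 0.2667 / 0.5942 = 0.449.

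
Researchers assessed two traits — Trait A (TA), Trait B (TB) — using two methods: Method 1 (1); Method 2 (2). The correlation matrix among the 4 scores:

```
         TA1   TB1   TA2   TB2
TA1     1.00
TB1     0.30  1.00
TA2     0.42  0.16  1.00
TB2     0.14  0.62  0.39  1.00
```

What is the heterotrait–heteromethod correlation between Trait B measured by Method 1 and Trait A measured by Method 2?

Different traits and methods: r(TB1, TA2) = 0.16.

0.16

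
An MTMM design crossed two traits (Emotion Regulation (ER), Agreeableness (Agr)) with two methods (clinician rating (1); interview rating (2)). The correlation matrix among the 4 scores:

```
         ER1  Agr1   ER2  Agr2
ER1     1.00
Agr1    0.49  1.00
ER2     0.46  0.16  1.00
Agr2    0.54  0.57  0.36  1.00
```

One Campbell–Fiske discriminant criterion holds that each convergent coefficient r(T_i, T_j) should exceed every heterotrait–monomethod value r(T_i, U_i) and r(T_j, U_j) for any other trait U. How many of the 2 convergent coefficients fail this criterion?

Checking each validity diagonal entry against its comparison values:
ER (methods 1·2): 0.46 vs {0.49, 0.36} → fail.
Agr (methods 1·2): 0.57 vs {0.49, 0.36} → pass.
1 of 2 fail.

1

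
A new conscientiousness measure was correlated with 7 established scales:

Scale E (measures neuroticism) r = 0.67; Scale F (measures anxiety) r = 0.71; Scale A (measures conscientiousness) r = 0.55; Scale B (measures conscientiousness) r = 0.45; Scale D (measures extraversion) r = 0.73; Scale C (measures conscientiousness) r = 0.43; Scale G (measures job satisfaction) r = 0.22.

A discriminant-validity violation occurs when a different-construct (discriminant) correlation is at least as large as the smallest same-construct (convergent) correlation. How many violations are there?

Convergent (same construct = conscientiousness): Scale A, Scale B, Scale C.
Smallest convergent = 0.43. Discriminant values: 0.67, 0.71, 0.73, 0.22; count ≥ 0.43 → 3.

3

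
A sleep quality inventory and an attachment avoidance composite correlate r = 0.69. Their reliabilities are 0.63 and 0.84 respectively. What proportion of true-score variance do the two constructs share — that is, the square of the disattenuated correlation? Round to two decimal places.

0.90

Disattenuated r = 0.69 / √(0.63 × 0.84) = 0.69 / 0.7275 = 0.9485.
Shared true-score variance = 0.9485² = 0.8997 ≈ 0.90.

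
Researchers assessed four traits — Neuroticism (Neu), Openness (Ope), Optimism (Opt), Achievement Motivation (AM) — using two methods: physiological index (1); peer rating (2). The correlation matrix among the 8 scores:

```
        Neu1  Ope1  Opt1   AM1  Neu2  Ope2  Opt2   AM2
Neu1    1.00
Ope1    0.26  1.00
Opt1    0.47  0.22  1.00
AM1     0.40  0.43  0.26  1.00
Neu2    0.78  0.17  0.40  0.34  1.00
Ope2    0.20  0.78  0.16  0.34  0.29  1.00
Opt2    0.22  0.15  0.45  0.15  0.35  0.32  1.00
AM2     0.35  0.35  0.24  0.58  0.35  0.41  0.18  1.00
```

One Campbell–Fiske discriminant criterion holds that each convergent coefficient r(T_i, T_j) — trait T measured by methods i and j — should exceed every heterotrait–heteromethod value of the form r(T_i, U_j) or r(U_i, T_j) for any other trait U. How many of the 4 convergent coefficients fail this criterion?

0

Each convergent coefficient versus the relevant comparison correlations:
Neu (methods 1·2): 0.78 vs {0.20, 0.17, 0.22, 0.40, 0.35, 0.34} → pass.
Ope (methods 1·2): 0.78 vs {0.17, 0.20, 0.15, 0.16, 0.35, 0.34} → pass.
Opt (methods 1·2): 0.45 vs {0.40, 0.22, 0.16, 0.15, 0.24, 0.15} → pass.
AM (methods 1·2): 0.58 vs {0.34, 0.35, 0.34, 0.35, 0.15, 0.24} → pass.
0 of 4 fail.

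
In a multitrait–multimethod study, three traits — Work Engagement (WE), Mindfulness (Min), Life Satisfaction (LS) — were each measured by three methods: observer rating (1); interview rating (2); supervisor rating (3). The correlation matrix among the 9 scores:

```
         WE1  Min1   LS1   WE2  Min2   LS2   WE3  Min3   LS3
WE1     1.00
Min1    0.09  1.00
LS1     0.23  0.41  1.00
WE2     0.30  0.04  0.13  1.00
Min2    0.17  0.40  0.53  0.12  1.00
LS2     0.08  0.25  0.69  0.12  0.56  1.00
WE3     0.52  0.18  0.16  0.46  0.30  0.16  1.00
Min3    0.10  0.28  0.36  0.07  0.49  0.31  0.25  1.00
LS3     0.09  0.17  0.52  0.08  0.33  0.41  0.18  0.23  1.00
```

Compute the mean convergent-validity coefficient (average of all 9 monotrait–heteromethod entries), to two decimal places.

Convergent values: 0.30, 0.52, 0.46, 0.40, 0.28, 0.49, 0.69, 0.52, 0.41; mean = 4.07/9 = 0.45.

0.45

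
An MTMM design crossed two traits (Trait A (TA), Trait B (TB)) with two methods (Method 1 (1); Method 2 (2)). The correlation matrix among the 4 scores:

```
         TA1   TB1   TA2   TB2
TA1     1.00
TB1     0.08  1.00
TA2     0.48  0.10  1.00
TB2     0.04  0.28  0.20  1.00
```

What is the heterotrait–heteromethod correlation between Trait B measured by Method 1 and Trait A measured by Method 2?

0.10

Different traits and methods: r(TB1, TA2) = 0.10.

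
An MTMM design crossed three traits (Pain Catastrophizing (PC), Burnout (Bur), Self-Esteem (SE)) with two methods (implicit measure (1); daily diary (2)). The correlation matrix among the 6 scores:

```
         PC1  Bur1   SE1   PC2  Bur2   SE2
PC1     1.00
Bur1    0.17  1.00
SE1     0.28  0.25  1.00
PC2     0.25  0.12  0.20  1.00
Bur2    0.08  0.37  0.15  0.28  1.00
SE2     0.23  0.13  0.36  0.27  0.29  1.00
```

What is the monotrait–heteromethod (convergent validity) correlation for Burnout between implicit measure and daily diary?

0.37

Same trait (Bur), different methods: r(Bur1, Bur2) = 0.37.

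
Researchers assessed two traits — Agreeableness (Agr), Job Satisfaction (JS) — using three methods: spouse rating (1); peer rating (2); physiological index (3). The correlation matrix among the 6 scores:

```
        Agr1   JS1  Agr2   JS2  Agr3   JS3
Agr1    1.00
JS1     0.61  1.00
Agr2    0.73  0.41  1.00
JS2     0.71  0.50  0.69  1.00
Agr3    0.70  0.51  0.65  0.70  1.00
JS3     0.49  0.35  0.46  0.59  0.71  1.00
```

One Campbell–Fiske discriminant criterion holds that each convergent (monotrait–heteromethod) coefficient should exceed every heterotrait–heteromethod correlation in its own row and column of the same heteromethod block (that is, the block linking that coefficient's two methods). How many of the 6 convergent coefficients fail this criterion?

Convergent coefficients and their comparison sets:
Agr (methods 1·2): 0.73 vs {0.71, 0.41} → pass.
Agr (methods 1·3): 0.70 vs {0.49, 0.51} → pass.
Agr (methods 2·3): 0.65 vs {0.46, 0.70} → fail.
JS (methods 1·2): 0.50 vs {0.41, 0.71} → fail.
JS (methods 1·3): 0.35 vs {0.51, 0.49} → fail.
JS (methods 2·3): 0.59 vs {0.70, 0.46} → fail.
4 of 6 fail.

4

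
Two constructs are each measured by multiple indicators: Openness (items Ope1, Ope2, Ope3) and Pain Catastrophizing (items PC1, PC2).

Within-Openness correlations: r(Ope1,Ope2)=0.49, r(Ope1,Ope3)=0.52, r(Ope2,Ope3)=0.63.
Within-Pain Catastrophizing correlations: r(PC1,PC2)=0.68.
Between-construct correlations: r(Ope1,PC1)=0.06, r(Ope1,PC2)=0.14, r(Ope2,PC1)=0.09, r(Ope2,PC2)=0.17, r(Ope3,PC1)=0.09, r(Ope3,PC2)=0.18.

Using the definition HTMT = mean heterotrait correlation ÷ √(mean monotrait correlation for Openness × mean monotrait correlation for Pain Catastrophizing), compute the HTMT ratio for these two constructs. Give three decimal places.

Mean between = 0.73/6 = 0.1217.
Mean within-Ope = 1.64/3 = 0.5467; mean within-PC = 0.68/1 = 0.6800.
Geometric mean = √(0.5467 × 0.6800) = 0.6097.
HTMT = 0.1217 / 0.6097 = 0.200.

0.200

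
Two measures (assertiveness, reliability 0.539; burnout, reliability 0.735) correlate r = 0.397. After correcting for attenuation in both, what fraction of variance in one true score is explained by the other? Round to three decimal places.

0.398

Disattenuated r = 0.397 / √(0.539 × 0.735) = 0.397 / 0.6294 = 0.6308.
Shared true-score variance = 0.6308² = 0.3979 ≈ 0.398.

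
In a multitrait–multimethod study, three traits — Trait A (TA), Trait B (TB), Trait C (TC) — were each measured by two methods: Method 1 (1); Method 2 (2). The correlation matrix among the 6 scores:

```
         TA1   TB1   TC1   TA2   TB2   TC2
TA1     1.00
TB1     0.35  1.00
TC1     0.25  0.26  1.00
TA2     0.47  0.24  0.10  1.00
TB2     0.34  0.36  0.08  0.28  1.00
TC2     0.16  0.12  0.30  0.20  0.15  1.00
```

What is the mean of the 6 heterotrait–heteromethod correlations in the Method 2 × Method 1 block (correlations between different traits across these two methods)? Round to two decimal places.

HTHM values (method 2 × method 1): 0.24, 0.10, 0.34, 0.08, 0.16, 0.12; mean = 1.04/6 = 0.17.

0.17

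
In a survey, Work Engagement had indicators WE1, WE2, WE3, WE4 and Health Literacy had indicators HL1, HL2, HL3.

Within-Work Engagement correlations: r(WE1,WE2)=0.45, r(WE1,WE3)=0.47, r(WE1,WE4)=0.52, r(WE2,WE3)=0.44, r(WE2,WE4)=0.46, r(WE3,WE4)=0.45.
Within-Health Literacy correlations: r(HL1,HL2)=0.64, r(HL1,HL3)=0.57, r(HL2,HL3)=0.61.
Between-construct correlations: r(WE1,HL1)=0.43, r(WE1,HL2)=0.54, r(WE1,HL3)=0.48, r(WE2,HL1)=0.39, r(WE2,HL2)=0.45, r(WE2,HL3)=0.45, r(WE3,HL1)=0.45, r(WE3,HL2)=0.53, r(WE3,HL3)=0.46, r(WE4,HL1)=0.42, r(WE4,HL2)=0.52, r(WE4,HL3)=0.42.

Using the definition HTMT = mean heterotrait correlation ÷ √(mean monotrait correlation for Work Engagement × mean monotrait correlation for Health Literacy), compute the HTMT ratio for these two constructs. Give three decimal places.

Mean heterotrait r = 5.54/12 = 0.4617.
Mean within-WE = 2.79/6 = 0.4650; mean within-HL = 1.82/3 = 0.6067.
Geometric mean = √(0.4650 × 0.6067) = 0.5311.
HTMT = 0.4617 / 0.5311 = 0.869.

0.869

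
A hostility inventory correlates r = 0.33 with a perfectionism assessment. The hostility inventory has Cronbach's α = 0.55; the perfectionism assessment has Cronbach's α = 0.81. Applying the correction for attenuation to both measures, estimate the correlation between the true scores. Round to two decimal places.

0.49

r_true = r_obs / √(r_xx · r_yy) = 0.33 / √(0.55 × 0.81) = 0.33 / √0.4455 = 0.33 / 0.6675 ≈ 0.49.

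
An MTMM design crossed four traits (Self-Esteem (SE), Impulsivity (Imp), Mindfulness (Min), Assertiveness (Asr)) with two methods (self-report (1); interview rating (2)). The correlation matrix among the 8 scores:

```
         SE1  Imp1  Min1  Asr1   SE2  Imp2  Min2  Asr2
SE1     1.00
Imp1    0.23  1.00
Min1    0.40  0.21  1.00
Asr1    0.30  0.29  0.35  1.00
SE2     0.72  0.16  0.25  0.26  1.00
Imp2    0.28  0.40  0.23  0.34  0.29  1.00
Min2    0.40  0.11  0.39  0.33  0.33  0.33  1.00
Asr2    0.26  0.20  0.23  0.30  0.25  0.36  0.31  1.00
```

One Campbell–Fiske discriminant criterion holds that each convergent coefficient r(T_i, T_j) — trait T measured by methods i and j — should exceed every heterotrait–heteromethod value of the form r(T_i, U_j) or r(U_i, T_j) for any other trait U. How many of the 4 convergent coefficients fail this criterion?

2

Each convergent coefficient versus the relevant comparison correlations:
SE (methods 1·2): 0.72 vs {0.28, 0.16, 0.40, 0.25, 0.26, 0.26} → pass.
Imp (methods 1·2): 0.40 vs {0.16, 0.28, 0.11, 0.23, 0.20, 0.34} → pass.
Min (methods 1·2): 0.39 vs {0.25, 0.40, 0.23, 0.11, 0.23, 0.33} → fail.
Asr (methods 1·2): 0.30 vs {0.26, 0.26, 0.34, 0.20, 0.33, 0.23} → fail.
2 of 4 fail.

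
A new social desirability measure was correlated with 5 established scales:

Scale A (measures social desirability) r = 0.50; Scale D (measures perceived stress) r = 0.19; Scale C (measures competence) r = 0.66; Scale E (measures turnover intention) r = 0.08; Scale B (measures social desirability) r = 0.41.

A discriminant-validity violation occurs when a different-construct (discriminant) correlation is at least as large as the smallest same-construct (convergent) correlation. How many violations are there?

1

Convergent (same construct = social desirability): Scale A, Scale B.
Smallest convergent = 0.41. Discriminant values: 0.19, 0.66, 0.08; count ≥ 0.41 → 1.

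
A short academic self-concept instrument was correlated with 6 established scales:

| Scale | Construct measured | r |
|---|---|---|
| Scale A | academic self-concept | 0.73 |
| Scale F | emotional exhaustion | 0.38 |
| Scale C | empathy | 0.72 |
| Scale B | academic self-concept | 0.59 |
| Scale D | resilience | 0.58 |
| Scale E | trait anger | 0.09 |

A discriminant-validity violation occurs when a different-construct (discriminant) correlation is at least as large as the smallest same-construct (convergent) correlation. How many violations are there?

1

Convergent (same construct = academic self-concept): Scale A, Scale B.
Smallest convergent = 0.59. Discriminant values: 0.38, 0.72, 0.58, 0.09; count ≥ 0.59 → 1.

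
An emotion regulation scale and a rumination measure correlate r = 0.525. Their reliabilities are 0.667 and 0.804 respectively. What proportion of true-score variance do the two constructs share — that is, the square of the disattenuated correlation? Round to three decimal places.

0.514

Disattenuated r = 0.525 / √(0.667 × 0.804) = 0.525 / 0.7323 = 0.7169.
Shared true-score variance = 0.7169² = 0.5139 ≈ 0.514.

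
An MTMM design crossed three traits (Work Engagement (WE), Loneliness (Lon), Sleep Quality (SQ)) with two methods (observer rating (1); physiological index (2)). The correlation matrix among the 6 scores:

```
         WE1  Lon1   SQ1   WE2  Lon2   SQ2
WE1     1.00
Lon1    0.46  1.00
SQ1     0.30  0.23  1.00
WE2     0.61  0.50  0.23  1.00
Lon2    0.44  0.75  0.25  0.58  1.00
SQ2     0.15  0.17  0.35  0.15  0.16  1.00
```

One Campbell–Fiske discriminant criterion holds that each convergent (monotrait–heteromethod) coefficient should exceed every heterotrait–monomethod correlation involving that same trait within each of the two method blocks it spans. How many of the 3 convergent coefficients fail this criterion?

Each convergent coefficient versus the relevant comparison correlations:
WE (methods 1·2): 0.61 vs {0.46, 0.58, 0.30, 0.15} → pass.
Lon (methods 1·2): 0.75 vs {0.46, 0.58, 0.23, 0.16} → pass.
SQ (methods 1·2): 0.35 vs {0.30, 0.15, 0.23, 0.16} → pass.
0 of 3 fail.

0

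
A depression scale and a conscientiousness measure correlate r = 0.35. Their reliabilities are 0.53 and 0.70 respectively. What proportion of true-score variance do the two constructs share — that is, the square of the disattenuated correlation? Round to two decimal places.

0.33

Disattenuated r = 0.35 / √(0.53 × 0.70) = 0.35 / 0.6091 = 0.5746.
Shared true-score variance = 0.5746² = 0.3302 ≈ 0.33.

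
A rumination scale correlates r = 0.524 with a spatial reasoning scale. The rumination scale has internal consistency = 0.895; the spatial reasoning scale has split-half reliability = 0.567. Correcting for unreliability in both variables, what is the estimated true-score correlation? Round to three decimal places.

0.736

r_true = r_obs / √(r_xx · r_yy) = 0.524 / √(0.895 × 0.567) = 0.524 / √0.507465 = 0.524 / 0.7124 ≈ 0.736.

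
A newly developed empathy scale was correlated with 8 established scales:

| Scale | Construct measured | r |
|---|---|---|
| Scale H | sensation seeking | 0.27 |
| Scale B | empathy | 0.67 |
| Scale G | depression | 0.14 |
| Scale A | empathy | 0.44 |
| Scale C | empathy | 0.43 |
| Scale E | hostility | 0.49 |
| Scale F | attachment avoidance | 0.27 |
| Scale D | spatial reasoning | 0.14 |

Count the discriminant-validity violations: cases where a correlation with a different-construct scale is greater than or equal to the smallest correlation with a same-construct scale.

1

Convergent (same construct = empathy): Scale B, Scale A, Scale C.
Smallest convergent = 0.43. Discriminant values: 0.27, 0.14, 0.49, 0.27, 0.14; count ≥ 0.43 → 1.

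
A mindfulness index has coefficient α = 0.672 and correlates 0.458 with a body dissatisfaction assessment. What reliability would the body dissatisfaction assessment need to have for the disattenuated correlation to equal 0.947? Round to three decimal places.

0.348

r_true = r_obs / √(r_xx · r_yy) ⇒ 0.947 = 0.458 / √(0.672 · r_yy).
√(0.672 · r_yy) = 0.458 / 0.947 = 0.4836; 0.672 · r_yy = 0.2339; r_yy = 0.2339 / 0.672 ≈ 0.348.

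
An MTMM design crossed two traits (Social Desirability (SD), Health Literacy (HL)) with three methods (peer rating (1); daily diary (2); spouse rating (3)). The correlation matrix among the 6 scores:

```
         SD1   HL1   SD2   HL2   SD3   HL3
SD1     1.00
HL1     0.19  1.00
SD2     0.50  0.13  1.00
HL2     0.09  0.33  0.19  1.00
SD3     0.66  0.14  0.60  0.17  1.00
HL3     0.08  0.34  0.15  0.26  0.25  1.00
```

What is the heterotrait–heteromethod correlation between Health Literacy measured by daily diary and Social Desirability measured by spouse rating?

0.17

Different traits and methods: r(HL2, SD3) = 0.17.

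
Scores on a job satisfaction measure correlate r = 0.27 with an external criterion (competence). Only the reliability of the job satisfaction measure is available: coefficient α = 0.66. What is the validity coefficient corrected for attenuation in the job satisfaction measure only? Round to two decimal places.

Single correction: r_c = r_obs / √r_xx = 0.27 / √0.66 = 0.27 / 0.8124 ≈ 0.33.

0.33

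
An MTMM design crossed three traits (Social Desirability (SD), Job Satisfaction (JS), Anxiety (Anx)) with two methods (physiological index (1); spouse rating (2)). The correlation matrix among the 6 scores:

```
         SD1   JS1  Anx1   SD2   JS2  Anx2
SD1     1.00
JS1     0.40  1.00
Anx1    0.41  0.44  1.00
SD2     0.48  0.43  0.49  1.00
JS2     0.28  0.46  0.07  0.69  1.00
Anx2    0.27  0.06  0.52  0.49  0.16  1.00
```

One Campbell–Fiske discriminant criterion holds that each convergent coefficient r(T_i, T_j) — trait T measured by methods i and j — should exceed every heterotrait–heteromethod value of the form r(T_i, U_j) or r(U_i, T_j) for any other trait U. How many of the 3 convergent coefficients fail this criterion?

1

Convergent coefficients and their comparison sets:
SD (methods 1·2): 0.48 vs {0.28, 0.43, 0.27, 0.49} → fail.
JS (methods 1·2): 0.46 vs {0.43, 0.28, 0.06, 0.07} → pass.
Anx (methods 1·2): 0.52 vs {0.49, 0.27, 0.07, 0.06} → pass.
1 of 3 fail.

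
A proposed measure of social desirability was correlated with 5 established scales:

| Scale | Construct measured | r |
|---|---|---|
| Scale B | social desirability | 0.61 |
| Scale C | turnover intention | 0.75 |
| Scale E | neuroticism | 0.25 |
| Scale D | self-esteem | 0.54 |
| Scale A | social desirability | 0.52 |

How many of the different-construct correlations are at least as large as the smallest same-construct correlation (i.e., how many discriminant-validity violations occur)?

Convergent (same construct = social desirability): Scale B, Scale A.
Smallest convergent = 0.52. Discriminant values: 0.75, 0.25, 0.54; count ≥ 0.52 → 2.

2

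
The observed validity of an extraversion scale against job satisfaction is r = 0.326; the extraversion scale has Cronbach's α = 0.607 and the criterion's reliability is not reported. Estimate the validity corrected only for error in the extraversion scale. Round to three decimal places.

Single correction: r_c = r_obs / √r_xx = 0.326 / √0.607 = 0.326 / 0.7791 ≈ 0.418.

0.418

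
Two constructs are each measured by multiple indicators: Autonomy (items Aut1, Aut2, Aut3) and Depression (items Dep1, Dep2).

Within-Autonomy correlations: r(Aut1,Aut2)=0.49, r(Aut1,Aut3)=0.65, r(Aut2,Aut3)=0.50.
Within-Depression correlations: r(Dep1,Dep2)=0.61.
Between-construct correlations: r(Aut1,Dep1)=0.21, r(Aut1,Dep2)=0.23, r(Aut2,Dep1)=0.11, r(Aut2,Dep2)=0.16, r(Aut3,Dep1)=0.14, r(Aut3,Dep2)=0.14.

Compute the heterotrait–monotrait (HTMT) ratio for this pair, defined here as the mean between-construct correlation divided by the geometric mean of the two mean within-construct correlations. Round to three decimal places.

Mean between = 0.99/6 = 0.1650.
Mean within-Aut = 1.64/3 = 0.5467; mean within-Dep = 0.61/1 = 0.6100.
Geometric mean = √(0.5467 × 0.6100) = 0.5775.
HTMT = 0.1650 / 0.5775 = 0.286.

0.286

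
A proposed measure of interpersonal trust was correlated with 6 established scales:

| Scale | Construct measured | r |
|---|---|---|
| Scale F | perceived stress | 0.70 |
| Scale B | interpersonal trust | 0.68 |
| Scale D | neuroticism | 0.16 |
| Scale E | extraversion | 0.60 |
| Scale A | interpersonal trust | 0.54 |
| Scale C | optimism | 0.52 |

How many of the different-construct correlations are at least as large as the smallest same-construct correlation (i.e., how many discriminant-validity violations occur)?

2

Convergent (same construct = interpersonal trust): Scale B, Scale A.
Smallest convergent = 0.54. Discriminant values: 0.70, 0.16, 0.60, 0.52; count ≥ 0.54 → 2.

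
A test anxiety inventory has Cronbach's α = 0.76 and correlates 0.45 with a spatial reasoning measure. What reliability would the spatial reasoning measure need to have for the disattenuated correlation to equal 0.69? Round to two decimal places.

0.56

r_true = r_obs / √(r_xx · r_yy) ⇒ 0.69 = 0.45 / √(0.76 · r_yy).
√(0.76 · r_yy) = 0.45 / 0.69 = 0.6522; 0.76 · r_yy = 0.4254; r_yy = 0.4254 / 0.76 ≈ 0.56.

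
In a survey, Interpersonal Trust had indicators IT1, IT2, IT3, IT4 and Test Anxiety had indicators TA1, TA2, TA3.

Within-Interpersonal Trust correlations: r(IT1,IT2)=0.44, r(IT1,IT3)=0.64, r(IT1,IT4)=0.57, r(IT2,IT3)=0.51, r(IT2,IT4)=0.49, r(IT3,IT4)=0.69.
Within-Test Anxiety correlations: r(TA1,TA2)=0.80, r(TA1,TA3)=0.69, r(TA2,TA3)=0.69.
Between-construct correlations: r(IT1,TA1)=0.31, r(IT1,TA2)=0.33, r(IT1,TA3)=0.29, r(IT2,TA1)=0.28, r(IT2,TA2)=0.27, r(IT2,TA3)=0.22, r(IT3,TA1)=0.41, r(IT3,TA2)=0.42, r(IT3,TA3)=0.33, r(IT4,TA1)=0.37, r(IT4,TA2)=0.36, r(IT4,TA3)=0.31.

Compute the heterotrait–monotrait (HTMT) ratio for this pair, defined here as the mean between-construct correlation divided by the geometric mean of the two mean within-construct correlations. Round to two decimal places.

Between-construct mean = 3.90/12 = 0.3250.
Mean within-IT = 3.34/6 = 0.5567; mean within-TA = 2.18/3 = 0.7267.
Geometric mean = √(0.5567 × 0.7267) = 0.6360.
HTMT = 0.3250 / 0.6360 = 0.51.

0.51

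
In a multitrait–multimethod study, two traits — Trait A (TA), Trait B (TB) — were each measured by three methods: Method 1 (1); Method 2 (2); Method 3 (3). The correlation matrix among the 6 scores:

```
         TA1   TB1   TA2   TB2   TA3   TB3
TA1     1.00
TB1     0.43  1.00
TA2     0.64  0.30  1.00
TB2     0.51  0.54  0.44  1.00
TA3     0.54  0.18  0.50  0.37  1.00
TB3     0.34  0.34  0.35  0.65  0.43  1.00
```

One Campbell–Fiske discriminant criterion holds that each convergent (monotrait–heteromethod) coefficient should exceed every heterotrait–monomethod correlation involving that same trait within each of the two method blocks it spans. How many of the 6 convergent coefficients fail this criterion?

1

Each convergent coefficient versus the relevant comparison correlations:
TA (methods 1·2): 0.64 vs {0.43, 0.44} → pass.
TA (methods 1·3): 0.54 vs {0.43, 0.43} → pass.
TA (methods 2·3): 0.50 vs {0.44, 0.43} → pass.
TB (methods 1·2): 0.54 vs {0.43, 0.44} → pass.
TB (methods 1·3): 0.34 vs {0.43, 0.43} → fail.
TB (methods 2·3): 0.65 vs {0.44, 0.43} → pass.
1 of 6 fail.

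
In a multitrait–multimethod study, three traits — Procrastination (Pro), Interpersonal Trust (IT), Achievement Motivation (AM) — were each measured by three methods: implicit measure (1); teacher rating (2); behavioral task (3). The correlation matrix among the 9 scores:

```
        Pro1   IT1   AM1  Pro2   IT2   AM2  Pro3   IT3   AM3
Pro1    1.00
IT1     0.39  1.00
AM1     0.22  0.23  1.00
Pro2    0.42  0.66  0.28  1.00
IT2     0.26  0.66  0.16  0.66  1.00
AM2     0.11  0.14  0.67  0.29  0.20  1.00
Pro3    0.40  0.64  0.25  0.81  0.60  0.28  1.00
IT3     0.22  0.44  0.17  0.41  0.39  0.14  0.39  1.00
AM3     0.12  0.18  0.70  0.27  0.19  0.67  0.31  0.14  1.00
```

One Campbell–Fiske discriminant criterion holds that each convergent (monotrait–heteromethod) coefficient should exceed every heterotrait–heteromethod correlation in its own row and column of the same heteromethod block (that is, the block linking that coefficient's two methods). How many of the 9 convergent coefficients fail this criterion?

Convergent coefficients and their comparison sets:
Pro (methods 1·2): 0.42 vs {0.26, 0.66, 0.11, 0.28} → fail.
Pro (methods 1·3): 0.40 vs {0.22, 0.64, 0.12, 0.25} → fail.
Pro (methods 2·3): 0.81 vs {0.41, 0.60, 0.27, 0.28} → pass.
IT (methods 1·2): 0.66 vs {0.66, 0.26, 0.14, 0.16} → fail.
IT (methods 1·3): 0.44 vs {0.64, 0.22, 0.18, 0.17} → fail.
IT (methods 2·3): 0.39 vs {0.60, 0.41, 0.19, 0.14} → fail.
AM (methods 1·2): 0.67 vs {0.28, 0.11, 0.16, 0.14} → pass.
AM (methods 1·3): 0.70 vs {0.25, 0.12, 0.17, 0.18} → pass.
AM (methods 2·3): 0.67 vs {0.28, 0.27, 0.14, 0.19} → pass.
5 of 9 fail.

5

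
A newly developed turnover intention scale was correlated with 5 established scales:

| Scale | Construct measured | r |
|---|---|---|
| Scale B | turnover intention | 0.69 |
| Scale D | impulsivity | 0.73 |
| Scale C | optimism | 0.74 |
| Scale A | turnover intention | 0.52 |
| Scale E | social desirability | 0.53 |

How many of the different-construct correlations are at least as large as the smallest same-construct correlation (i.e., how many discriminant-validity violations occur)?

3

Convergent (same construct = turnover intention): Scale B, Scale A.
Smallest convergent = 0.52. Discriminant values: 0.73, 0.74, 0.53; count ≥ 0.52 → 3.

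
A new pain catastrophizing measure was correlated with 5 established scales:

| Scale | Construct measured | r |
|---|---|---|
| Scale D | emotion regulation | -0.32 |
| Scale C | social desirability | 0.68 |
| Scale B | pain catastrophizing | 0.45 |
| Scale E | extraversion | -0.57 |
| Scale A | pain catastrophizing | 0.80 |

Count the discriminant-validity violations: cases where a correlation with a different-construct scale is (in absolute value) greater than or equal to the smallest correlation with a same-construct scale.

Convergent (same construct = pain catastrophizing): Scale B, Scale A.
Smallest convergent = 0.45. Discriminant |r|: 0.32, 0.68, 0.57; count ≥ 0.45 → 2.

2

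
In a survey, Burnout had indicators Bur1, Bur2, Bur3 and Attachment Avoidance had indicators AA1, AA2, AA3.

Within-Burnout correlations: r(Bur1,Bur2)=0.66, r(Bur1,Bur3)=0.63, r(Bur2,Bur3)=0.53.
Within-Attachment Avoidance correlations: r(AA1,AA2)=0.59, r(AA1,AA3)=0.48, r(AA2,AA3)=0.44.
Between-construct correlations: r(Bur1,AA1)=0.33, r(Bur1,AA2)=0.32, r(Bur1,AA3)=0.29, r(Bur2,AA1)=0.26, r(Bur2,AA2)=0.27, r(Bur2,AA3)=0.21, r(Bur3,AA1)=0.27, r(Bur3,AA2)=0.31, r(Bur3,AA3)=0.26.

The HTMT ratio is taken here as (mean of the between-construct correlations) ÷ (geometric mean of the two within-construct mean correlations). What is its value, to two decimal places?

0.51

Mean heterotrait r = 2.52/9 = 0.2800.
Mean within-Bur = 1.82/3 = 0.6067; mean within-AA = 1.51/3 = 0.5033.
Geometric mean = √(0.6067 × 0.5033) = 0.5526.
HTMT = 0.2800 / 0.5526 = 0.51.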